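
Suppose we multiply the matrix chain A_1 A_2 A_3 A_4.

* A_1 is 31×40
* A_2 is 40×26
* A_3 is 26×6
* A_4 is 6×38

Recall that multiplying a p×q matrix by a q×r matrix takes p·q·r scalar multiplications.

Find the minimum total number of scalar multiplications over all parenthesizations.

Adjacent pairs: A_1A_2 = 31·40·26 = 32240; A_2A_3 = 40·26·6 = 6240; A_3A_4 = 26·6·38 = 5928.
Length 3: A_1..A_3: k=1: 0+6240+31·40·6=13680; k=2: 32240+0+31·26·6=37076 → min 13680 | A_2..A_4: k=2: 0+5928+40·26·38=45448; k=3: 6240+0+40·6·38=15360 → min 15360.
Length 4: A_1..A_4: k=1: 0+15360+31·40·38=62480; k=2: 32240+5928+31·26·38=68796; k=3: 13680+0+31·6·38=20748 → min 20748.
Optimal order: ((A_1 (A_2 A_3)) A_4) with cost 20748.

20748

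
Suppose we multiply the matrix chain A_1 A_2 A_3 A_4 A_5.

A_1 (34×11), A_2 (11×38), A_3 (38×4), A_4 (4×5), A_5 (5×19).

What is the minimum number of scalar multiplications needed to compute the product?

Adjacent pairs: A_1A_2 = 34·11·38 = 14212; A_2A_3 = 11·38·4 = 1672; A_3A_4 = 38·4·5 = 760; A_4A_5 = 4·5·19 = 380.
Length 3: A_1..A_3: k=1: 0+1672+34·11·4=3168; k=2: 14212+0+34·38·4=19380 → min 3168 | A_2..A_4: k=2: 0+760+11·38·5=2850; k=3: 1672+0+11·4·5=1892 → min 1892 | A_3..A_5: k=3: 0+380+38·4·19=3268; k=4: 760+0+38·5·19=4370 → min 3268.
Length 4: A_1..A_4: k=1: 0+1892+34·11·5=3762; k=2: 14212+760+34·38·5=21432; k=3: 3168+0+34·4·5=3848 → min 3762 | A_2..A_5: k=2: 0+3268+11·38·19=11210; k=3: 1672+380+11·4·19=2888; k=4: 1892+0+11·5·19=2937 → min 2888.
Length 5: A_1..A_5: k=1: 0+2888+34·11·19=9994; k=2: 14212+3268+34·38·19=42028; k=3: 3168+380+34·4·19=6132; k=4: 3762+0+34·5·19=6992 → min 6132.
Optimal order: ((A_1 (A_2 A_3)) (A_4 A_5)) with cost 6132.

6132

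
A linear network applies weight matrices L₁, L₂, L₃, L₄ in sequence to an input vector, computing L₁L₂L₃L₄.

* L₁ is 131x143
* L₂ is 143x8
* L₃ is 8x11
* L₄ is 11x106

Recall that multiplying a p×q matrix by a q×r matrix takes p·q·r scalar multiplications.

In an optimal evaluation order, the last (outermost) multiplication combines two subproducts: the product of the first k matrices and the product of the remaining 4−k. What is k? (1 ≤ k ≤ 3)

2

Adjacent pairs: L₁L₂ = 131·143·8 = 149864; L₂L₃ = 143·8·11 = 12584; L₃L₄ = 8·11·106 = 9328.
Length 3: L₁..L₃: k=1: 0+12584+131·143·11=218647; k=2: 149864+0+131·8·11=161392 → min 161392 | L₂..L₄: k=2: 0+9328+143·8·106=130592; k=3: 12584+0+143·11·106=179322 → min 130592.
Top-level splits: k=1: (L₁..L₁)·(L₂..L₄) → 0+130592+131·143·106 = 2116290; k=2: (L₁..L₂)·(L₃..L₄) → 149864+9328+131·8·106 = 270280; k=3: (L₁..L₃)·(L₄..L₄) → 161392+0+131·11·106 = 314138.
Best split is after L₂, i.e. k = 2.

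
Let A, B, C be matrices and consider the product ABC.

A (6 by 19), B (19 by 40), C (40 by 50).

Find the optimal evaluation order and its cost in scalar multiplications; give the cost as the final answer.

(A(BC)): cost 43700.
((AB)C): cost 16560.
Optimal: ((AB)C) with cost 16560.

16560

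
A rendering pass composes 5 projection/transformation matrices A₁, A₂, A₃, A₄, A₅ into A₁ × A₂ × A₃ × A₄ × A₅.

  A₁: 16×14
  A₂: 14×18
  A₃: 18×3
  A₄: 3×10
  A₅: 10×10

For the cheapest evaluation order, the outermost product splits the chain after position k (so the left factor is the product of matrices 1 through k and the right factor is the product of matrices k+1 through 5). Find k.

Adjacent pairs: A₁A₂ = 16·14·18 = 4032; A₂A₃ = 14·18·3 = 756; A₃A₄ = 18·3·10 = 540; A₄A₅ = 3·10·10 = 300.
Length 3: A₁..A₃: k=1: 0+756+16·14·3=1428; k=2: 4032+0+16·18·3=4896 → min 1428 | A₂..A₄: k=2: 0+540+14·18·10=3060; k=3: 756+0+14·3·10=1176 → min 1176 | A₃..A₅: k=3: 0+300+18·3·10=840; k=4: 540+0+18·10·10=2340 → min 840.
Length 4: A₁..A₄: k=1: 0+1176+16·14·10=3416; k=2: 4032+540+16·18·10=7452; k=3: 1428+0+16·3·10=1908 → min 1908 | A₂..A₅: k=2: 0+840+14·18·10=3360; k=3: 756+300+14·3·10=1476; k=4: 1176+0+14·10·10=2576 → min 1476.
Top-level splits: k=1: (A₁..A₁)·(A₂..A₅) → 0+1476+16·14·10 = 3716; k=2: (A₁..A₂)·(A₃..A₅) → 4032+840+16·18·10 = 7752; k=3: (A₁..A₃)·(A₄..A₅) → 1428+300+16·3·10 = 2208; k=4: (A₁..A₄)·(A₅..A₅) → 1908+0+16·10·10 = 3508.
Best split is after A₃, i.e. k = 3.

3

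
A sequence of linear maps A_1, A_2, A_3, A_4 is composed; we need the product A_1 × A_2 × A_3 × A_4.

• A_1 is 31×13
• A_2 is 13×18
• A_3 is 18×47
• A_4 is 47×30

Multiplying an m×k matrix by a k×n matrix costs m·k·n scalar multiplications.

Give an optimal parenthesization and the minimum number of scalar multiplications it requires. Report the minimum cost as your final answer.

Adjacent pairs: A_1A_2 = 31·13·18 = 7254; A_2A_3 = 13·18·47 = 10998; A_3A_4 = 18·47·30 = 25380.
Length 3: A_1..A_3: k=1: 0+10998+31·13·47=29939; k=2: 7254+0+31·18·47=33480 → min 29939 | A_2..A_4: k=2: 0+25380+13·18·30=32400; k=3: 10998+0+13·47·30=29328 → min 29328.
Length 4: A_1..A_4: k=1: 0+29328+31·13·30=41418; k=2: 7254+25380+31·18·30=49374; k=3: 29939+0+31·47·30=73649 → min 41418.
Optimal parenthesization: (A_1 × ((A_2 × A_3) × A_4)) with cost 41418.

41418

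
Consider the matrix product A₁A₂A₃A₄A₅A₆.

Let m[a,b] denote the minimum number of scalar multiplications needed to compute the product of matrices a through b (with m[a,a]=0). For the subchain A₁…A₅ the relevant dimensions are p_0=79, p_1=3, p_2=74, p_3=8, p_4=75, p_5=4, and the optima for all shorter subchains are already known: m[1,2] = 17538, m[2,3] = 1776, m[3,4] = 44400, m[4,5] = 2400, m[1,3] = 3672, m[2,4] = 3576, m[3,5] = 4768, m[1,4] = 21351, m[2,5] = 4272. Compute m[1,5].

m[1,5] = min over k∈[1,4] of m[1,k]+m[k+1,5]+p_{0}·p_k·p_{5}.
k=1: 0 + 4272 + 79·3·4 = 5220; k=2: 17538 + 4768 + 79·74·4 = 45690; k=3: 3672 + 2400 + 79·8·4 = 8600; k=4: 21351 + 0 + 79·75·4 = 45051.
Minimum: 5220 at k=1.

5220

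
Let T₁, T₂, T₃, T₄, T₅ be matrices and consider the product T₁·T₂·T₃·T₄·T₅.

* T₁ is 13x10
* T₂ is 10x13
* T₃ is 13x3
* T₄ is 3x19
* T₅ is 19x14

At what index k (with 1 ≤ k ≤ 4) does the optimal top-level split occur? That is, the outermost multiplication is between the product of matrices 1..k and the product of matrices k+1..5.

3

Adjacent pairs: T₁T₂ = 13·10·13 = 1690; T₂T₃ = 10·13·3 = 390; T₃T₄ = 13·3·19 = 741; T₄T₅ = 3·19·14 = 798.
Length 3: T₁..T₃: k=1: 0+390+13·10·3=780; k=2: 1690+0+13·13·3=2197 → min 780 | T₂..T₄: k=2: 0+741+10·13·19=3211; k=3: 390+0+10·3·19=960 → min 960 | T₃..T₅: k=3: 0+798+13·3·14=1344; k=4: 741+0+13·19·14=4199 → min 1344.
Length 4: T₁..T₄: k=1: 0+960+13·10·19=3430; k=2: 1690+741+13·13·19=5642; k=3: 780+0+13·3·19=1521 → min 1521 | T₂..T₅: k=2: 0+1344+10·13·14=3164; k=3: 390+798+10·3·14=1608; k=4: 960+0+10·19·14=3620 → min 1608.
Top-level splits: k=1: (T₁..T₁)·(T₂..T₅) → 0+1608+13·10·14 = 3428; k=2: (T₁..T₂)·(T₃..T₅) → 1690+1344+13·13·14 = 5400; k=3: (T₁..T₃)·(T₄..T₅) → 780+798+13·3·14 = 2124; k=4: (T₁..T₄)·(T₅..T₅) → 1521+0+13·19·14 = 4979.
Best split is after T₃, i.e. k = 3.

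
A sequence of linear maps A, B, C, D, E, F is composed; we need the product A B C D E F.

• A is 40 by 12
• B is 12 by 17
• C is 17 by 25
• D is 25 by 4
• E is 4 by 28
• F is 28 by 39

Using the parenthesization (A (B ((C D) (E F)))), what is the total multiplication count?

(C D): 17×25 by 25×4 → 17×4, cost 17·25·4 = 1700
(E F): 4×28 by 28×39 → 4×39, cost 4·28·39 = 4368
((C D) (E F)): 17×4 by 4×39 → 17×39, cost 17·4·39 = 2652; cumulative 8720
(B ((C D) (E F))): 12×17 by 17×39 → 12×39, cost 12·17·39 = 7956; cumulative 16676
(A (B ((C D) (E F)))): 40×12 by 12×39 → 40×39, cost 40·12·39 = 18720; cumulative 35396
Total: 35396 scalar multiplications.

35396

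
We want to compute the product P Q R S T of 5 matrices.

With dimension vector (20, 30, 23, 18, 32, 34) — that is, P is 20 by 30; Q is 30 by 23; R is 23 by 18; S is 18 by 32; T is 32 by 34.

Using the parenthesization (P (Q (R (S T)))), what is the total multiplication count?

(S T): 18×32 by 32×34 → 18×34, cost 18·32·34 = 19584
(R (S T)): 23×18 by 18×34 → 23×34, cost 23·18·34 = 14076; cumulative 33660
(Q (R (S T))): 30×23 by 23×34 → 30×34, cost 30·23·34 = 23460; cumulative 57120
(P (Q (R (S T)))): 20×30 by 30×34 → 20×34, cost 20·30·34 = 20400; cumulative 77520
Total: 77520 scalar multiplications.

77520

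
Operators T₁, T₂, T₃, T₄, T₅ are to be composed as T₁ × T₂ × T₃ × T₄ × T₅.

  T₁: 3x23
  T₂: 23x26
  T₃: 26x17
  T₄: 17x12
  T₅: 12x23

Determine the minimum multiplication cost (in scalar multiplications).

4560

Adjacent pairs: T₁T₂ = 3·23·26 = 1794; T₂T₃ = 23·26·17 = 10166; T₃T₄ = 26·17·12 = 5304; T₄T₅ = 17·12·23 = 4692.
Length 3: T₁..T₃: k=1: 0+10166+3·23·17=11339; k=2: 1794+0+3·26·17=3120 → min 3120 | T₂..T₄: k=2: 0+5304+23·26·12=12480; k=3: 10166+0+23·17·12=14858 → min 12480 | T₃..T₅: k=3: 0+4692+26·17·23=14858; k=4: 5304+0+26·12·23=12480 → min 12480.
Length 4: T₁..T₄: k=1: 0+12480+3·23·12=13308; k=2: 1794+5304+3·26·12=8034; k=3: 3120+0+3·17·12=3732 → min 3732 | T₂..T₅: k=2: 0+12480+23·26·23=26234; k=3: 10166+4692+23·17·23=23851; k=4: 12480+0+23·12·23=18828 → min 18828.
Length 5: T₁..T₅: k=1: 0+18828+3·23·23=20415; k=2: 1794+12480+3·26·23=16068; k=3: 3120+4692+3·17·23=8985; k=4: 3732+0+3·12·23=4560 → min 4560.
Optimal order: ((((T₁ × T₂) × T₃) × T₄) × T₅) with cost 4560.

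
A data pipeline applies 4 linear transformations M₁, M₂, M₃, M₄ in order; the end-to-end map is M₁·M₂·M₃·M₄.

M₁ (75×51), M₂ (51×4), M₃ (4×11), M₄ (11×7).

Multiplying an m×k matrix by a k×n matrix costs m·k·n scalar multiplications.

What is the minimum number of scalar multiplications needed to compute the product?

17708

Adjacent pairs: M₁M₂ = 75·51·4 = 15300; M₂M₃ = 51·4·11 = 2244; M₃M₄ = 4·11·7 = 308.
Length 3: M₁..M₃: k=1: 0+2244+75·51·11=44319; k=2: 15300+0+75·4·11=18600 → min 18600 | M₂..M₄: k=2: 0+308+51·4·7=1736; k=3: 2244+0+51·11·7=6171 → min 1736.
Length 4: M₁..M₄: k=1: 0+1736+75·51·7=28511; k=2: 15300+308+75·4·7=17708; k=3: 18600+0+75·11·7=24375 → min 17708.
Optimal order: ((M₁·M₂)·(M₃·M₄)) with cost 17708.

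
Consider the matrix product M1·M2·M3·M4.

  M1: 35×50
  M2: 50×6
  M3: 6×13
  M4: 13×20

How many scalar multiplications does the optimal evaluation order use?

Adjacent pairs: M1M2 = 35·50·6 = 10500; M2M3 = 50·6·13 = 3900; M3M4 = 6·13·20 = 1560.
Length 3: M1..M3: k=1: 0+3900+35·50·13=26650; k=2: 10500+0+35·6·13=13230 → min 13230 | M2..M4: k=2: 0+1560+50·6·20=7560; k=3: 3900+0+50·13·20=16900 → min 7560.
Length 4: M1..M4: k=1: 0+7560+35·50·20=42560; k=2: 10500+1560+35·6·20=16260; k=3: 13230+0+35·13·20=22330 → min 16260.
Optimal order: ((M1·M2)·(M3·M4)) with cost 16260.

16260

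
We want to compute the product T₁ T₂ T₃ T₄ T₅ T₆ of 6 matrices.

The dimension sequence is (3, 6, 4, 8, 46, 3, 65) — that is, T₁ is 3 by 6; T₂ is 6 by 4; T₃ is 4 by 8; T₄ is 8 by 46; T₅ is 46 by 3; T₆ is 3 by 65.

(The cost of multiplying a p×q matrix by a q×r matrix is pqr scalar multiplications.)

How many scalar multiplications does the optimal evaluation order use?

1893

Adjacent pairs: T₁T₂ = 3·6·4 = 72; T₂T₃ = 6·4·8 = 192; T₃T₄ = 4·8·46 = 1472; T₄T₅ = 8·46·3 = 1104; T₅T₆ = 46·3·65 = 8970.
Length 3: T₁..T₃: k=1: 0+192+3·6·8=336; k=2: 72+0+3·4·8=168 → min 168 | T₂..T₄: k=2: 0+1472+6·4·46=2576; k=3: 192+0+6·8·46=2400 → min 2400 | T₃..T₅: k=3: 0+1104+4·8·3=1200; k=4: 1472+0+4·46·3=2024 → min 1200 | T₄..T₆: k=4: 0+8970+8·46·65=32890; k=5: 1104+0+8·3·65=2664 → min 2664.
Length 4: T₁..T₄: k=1: 0+2400+3·6·46=3228; k=2: 72+1472+3·4·46=2096; k=3: 168+0+3·8·46=1272 → min 1272 | T₂..T₅: k=2: 0+1200+6·4·3=1272; k=3: 192+1104+6·8·3=1440; k=4: 2400+0+6·46·3=3228 → min 1272 | T₃..T₆: k=3: 0+2664+4·8·65=4744; k=4: 1472+8970+4·46·65=22402; k=5: 1200+0+4·3·65=1980 → min 1980.
Length 5: T₁..T₅: k=1: 0+1272+3·6·3=1326; k=2: 72+1200+3·4·3=1308; k=3: 168+1104+3·8·3=1344; k=4: 1272+0+3·46·3=1686 → min 1308 | T₂..T₆: k=2: 0+1980+6·4·65=3540; k=3: 192+2664+6·8·65=5976; k=4: 2400+8970+6·46·65=29310; k=5: 1272+0+6·3·65=2442 → min 2442.
Length 6: T₁..T₆: k=1: 0+2442+3·6·65=3612; k=2: 72+1980+3·4·65=2832; k=3: 168+2664+3·8·65=4392; k=4: 1272+8970+3·46·65=19212; k=5: 1308+0+3·3·65=1893 → min 1893.
Optimal order: (((T₁ T₂) (T₃ (T₄ T₅))) T₆) with cost 1893.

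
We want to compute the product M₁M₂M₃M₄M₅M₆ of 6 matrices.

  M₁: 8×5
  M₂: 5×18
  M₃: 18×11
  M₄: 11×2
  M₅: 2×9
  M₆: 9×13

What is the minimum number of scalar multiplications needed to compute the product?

Adjacent pairs: M₁M₂ = 8·5·18 = 720; M₂M₃ = 5·18·11 = 990; M₃M₄ = 18·11·2 = 396; M₄M₅ = 11·2·9 = 198; M₅M₆ = 2·9·13 = 234.
Length 3: M₁..M₃: k=1: 0+990+8·5·11=1430; k=2: 720+0+8·18·11=2304 → min 1430 | M₂..M₄: k=2: 0+396+5·18·2=576; k=3: 990+0+5·11·2=1100 → min 576 | M₃..M₅: k=3: 0+198+18·11·9=1980; k=4: 396+0+18·2·9=720 → min 720 | M₄..M₆: k=4: 0+234+11·2·13=520; k=5: 198+0+11·9·13=1485 → min 520.
Length 4: M₁..M₄: k=1: 0+576+8·5·2=656; k=2: 720+396+8·18·2=1404; k=3: 1430+0+8·11·2=1606 → min 656 | M₂..M₅: k=2: 0+720+5·18·9=1530; k=3: 990+198+5·11·9=1683; k=4: 576+0+5·2·9=666 → min 666 | M₃..M₆: k=3: 0+520+18·11·13=3094; k=4: 396+234+18·2·13=1098; k=5: 720+0+18·9·13=2826 → min 1098.
Length 5: M₁..M₅: k=1: 0+666+8·5·9=1026; k=2: 720+720+8·18·9=2736; k=3: 1430+198+8·11·9=2420; k=4: 656+0+8·2·9=800 → min 800 | M₂..M₆: k=2: 0+1098+5·18·13=2268; k=3: 990+520+5·11·13=2225; k=4: 576+234+5·2·13=940; k=5: 666+0+5·9·13=1251 → min 940.
Length 6: M₁..M₆: k=1: 0+940+8·5·13=1460; k=2: 720+1098+8·18·13=3690; k=3: 1430+520+8·11·13=3094; k=4: 656+234+8·2·13=1098; k=5: 800+0+8·9·13=1736 → min 1098.
Optimal order: ((M₁(M₂(M₃M₄)))(M₅M₆)) with cost 1098.

1098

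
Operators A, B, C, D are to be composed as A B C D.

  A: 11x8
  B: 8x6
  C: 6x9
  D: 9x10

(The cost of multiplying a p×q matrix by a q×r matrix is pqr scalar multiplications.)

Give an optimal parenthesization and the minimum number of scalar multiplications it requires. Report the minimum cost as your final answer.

Adjacent pairs: AB = 11·8·6 = 528; BC = 8·6·9 = 432; CD = 6·9·10 = 540.
Length 3: A..C: k=1: 0+432+11·8·9=1224; k=2: 528+0+11·6·9=1122 → min 1122 | B..D: k=2: 0+540+8·6·10=1020; k=3: 432+0+8·9·10=1152 → min 1020.
Length 4: A..D: k=1: 0+1020+11·8·10=1900; k=2: 528+540+11·6·10=1728; k=3: 1122+0+11·9·10=2112 → min 1728.
Optimal parenthesization: ((A B) (C D)) with cost 1728.

1728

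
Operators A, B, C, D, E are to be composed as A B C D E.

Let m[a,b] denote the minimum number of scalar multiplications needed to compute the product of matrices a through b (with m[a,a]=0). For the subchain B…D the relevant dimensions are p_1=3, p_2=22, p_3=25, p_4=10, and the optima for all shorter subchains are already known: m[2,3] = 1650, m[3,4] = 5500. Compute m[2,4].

2400

m[2,4] = min over k∈[2,3] of m[2,k]+m[k+1,4]+p_{1}·p_k·p_{4}.
k=2: 0 + 5500 + 3·22·10 = 6160; k=3: 1650 + 0 + 3·25·10 = 2400.
Minimum: 2400 at k=3.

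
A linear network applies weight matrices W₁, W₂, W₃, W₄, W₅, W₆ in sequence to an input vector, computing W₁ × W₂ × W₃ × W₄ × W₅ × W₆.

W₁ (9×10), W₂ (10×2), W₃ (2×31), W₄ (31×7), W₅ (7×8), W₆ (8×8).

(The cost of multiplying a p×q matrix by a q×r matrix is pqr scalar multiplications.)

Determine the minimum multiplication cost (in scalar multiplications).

998

Adjacent pairs: W₁W₂ = 9·10·2 = 180; W₂W₃ = 10·2·31 = 620; W₃W₄ = 2·31·7 = 434; W₄W₅ = 31·7·8 = 1736; W₅W₆ = 7·8·8 = 448.
Length 3: W₁..W₃: k=1: 0+620+9·10·31=3410; k=2: 180+0+9·2·31=738 → min 738 | W₂..W₄: k=2: 0+434+10·2·7=574; k=3: 620+0+10·31·7=2790 → min 574 | W₃..W₅: k=3: 0+1736+2·31·8=2232; k=4: 434+0+2·7·8=546 → min 546 | W₄..W₆: k=4: 0+448+31·7·8=2184; k=5: 1736+0+31·8·8=3720 → min 2184.
Length 4: W₁..W₄: k=1: 0+574+9·10·7=1204; k=2: 180+434+9·2·7=740; k=3: 738+0+9·31·7=2691 → min 740 | W₂..W₅: k=2: 0+546+10·2·8=706; k=3: 620+1736+10·31·8=4836; k=4: 574+0+10·7·8=1134 → min 706 | W₃..W₆: k=3: 0+2184+2·31·8=2680; k=4: 434+448+2·7·8=994; k=5: 546+0+2·8·8=674 → min 674.
Length 5: W₁..W₅: k=1: 0+706+9·10·8=1426; k=2: 180+546+9·2·8=870; k=3: 738+1736+9·31·8=4706; k=4: 740+0+9·7·8=1244 → min 870 | W₂..W₆: k=2: 0+674+10·2·8=834; k=3: 620+2184+10·31·8=5284; k=4: 574+448+10·7·8=1582; k=5: 706+0+10·8·8=1346 → min 834.
Length 6: W₁..W₆: k=1: 0+834+9·10·8=1554; k=2: 180+674+9·2·8=998; k=3: 738+2184+9·31·8=5154; k=4: 740+448+9·7·8=1692; k=5: 870+0+9·8·8=1446 → min 998.
Optimal order: ((W₁ × W₂) × (((W₃ × W₄) × W₅) × W₆)) with cost 998.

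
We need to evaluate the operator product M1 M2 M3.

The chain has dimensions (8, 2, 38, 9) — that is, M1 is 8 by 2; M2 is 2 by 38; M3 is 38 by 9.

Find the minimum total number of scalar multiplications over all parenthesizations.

Order (M1 (M2 M3)): (M2 M3): 2×38 by 38×9 → 2×9, cost 2·38·9 = 684; (M1 (M2 M3)): 8×2 by 2×9 → 8×9, cost 8·2·9 = 144; cumulative 828. Total 828.
Order ((M1 M2) M3): (M1 M2): 8×2 by 2×38 → 8×38, cost 8·2·38 = 608; ((M1 M2) M3): 8×38 by 38×9 → 8×9, cost 8·38·9 = 2736; cumulative 3344. Total 3344.
Minimum: 828.

828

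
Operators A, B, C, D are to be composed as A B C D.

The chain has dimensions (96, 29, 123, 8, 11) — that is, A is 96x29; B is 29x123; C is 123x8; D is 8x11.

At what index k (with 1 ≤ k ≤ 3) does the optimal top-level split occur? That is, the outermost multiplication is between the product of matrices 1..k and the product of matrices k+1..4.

Adjacent pairs: AB = 96·29·123 = 342432; BC = 29·123·8 = 28536; CD = 123·8·11 = 10824.
Length 3: A..C: k=1: 0+28536+96·29·8=50808; k=2: 342432+0+96·123·8=436896 → min 50808 | B..D: k=2: 0+10824+29·123·11=50061; k=3: 28536+0+29·8·11=31088 → min 31088.
Top-level splits: k=1: (A..A)·(B..D) → 0+31088+96·29·11 = 61712; k=2: (A..B)·(C..D) → 342432+10824+96·123·11 = 483144; k=3: (A..C)·(D..D) → 50808+0+96·8·11 = 59256.
Best split is after C, i.e. k = 3.

3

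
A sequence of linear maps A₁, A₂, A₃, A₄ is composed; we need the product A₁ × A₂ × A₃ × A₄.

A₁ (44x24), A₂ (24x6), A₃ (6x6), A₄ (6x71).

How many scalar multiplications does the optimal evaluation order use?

25944

Adjacent pairs: A₁A₂ = 44·24·6 = 6336; A₂A₃ = 24·6·6 = 864; A₃A₄ = 6·6·71 = 2556.
Length 3: A₁..A₃: k=1: 0+864+44·24·6=7200; k=2: 6336+0+44·6·6=7920 → min 7200 | A₂..A₄: k=2: 0+2556+24·6·71=12780; k=3: 864+0+24·6·71=11088 → min 11088.
Length 4: A₁..A₄: k=1: 0+11088+44·24·71=86064; k=2: 6336+2556+44·6·71=27636; k=3: 7200+0+44·6·71=25944 → min 25944.
Optimal order: ((A₁ × (A₂ × A₃)) × A₄) with cost 25944.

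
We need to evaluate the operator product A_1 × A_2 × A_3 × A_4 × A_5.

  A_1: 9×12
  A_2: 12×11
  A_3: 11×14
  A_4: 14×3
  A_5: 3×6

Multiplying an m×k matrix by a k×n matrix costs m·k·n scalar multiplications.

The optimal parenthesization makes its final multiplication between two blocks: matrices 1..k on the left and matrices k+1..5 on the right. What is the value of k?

4

Adjacent pairs: A_1A_2 = 9·12·11 = 1188; A_2A_3 = 12·11·14 = 1848; A_3A_4 = 11·14·3 = 462; A_4A_5 = 14·3·6 = 252.
Length 3: A_1..A_3: k=1: 0+1848+9·12·14=3360; k=2: 1188+0+9·11·14=2574 → min 2574 | A_2..A_4: k=2: 0+462+12·11·3=858; k=3: 1848+0+12·14·3=2352 → min 858 | A_3..A_5: k=3: 0+252+11·14·6=1176; k=4: 462+0+11·3·6=660 → min 660.
Length 4: A_1..A_4: k=1: 0+858+9·12·3=1182; k=2: 1188+462+9·11·3=1947; k=3: 2574+0+9·14·3=2952 → min 1182 | A_2..A_5: k=2: 0+660+12·11·6=1452; k=3: 1848+252+12·14·6=3108; k=4: 858+0+12·3·6=1074 → min 1074.
Top-level splits: k=1: (A_1..A_1)·(A_2..A_5) → 0+1074+9·12·6 = 1722; k=2: (A_1..A_2)·(A_3..A_5) → 1188+660+9·11·6 = 2442; k=3: (A_1..A_3)·(A_4..A_5) → 2574+252+9·14·6 = 3582; k=4: (A_1..A_4)·(A_5..A_5) → 1182+0+9·3·6 = 1344.
Best split is after A_4, i.e. k = 4.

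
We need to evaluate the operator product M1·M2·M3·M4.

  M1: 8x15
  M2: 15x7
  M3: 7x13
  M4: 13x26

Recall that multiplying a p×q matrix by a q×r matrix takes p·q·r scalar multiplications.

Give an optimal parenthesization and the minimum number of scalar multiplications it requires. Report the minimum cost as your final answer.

Adjacent pairs: M1M2 = 8·15·7 = 840; M2M3 = 15·7·13 = 1365; M3M4 = 7·13·26 = 2366.
Length 3: M1..M3: k=1: 0+1365+8·15·13=2925; k=2: 840+0+8·7·13=1568 → min 1568 | M2..M4: k=2: 0+2366+15·7·26=5096; k=3: 1365+0+15·13·26=6435 → min 5096.
Length 4: M1..M4: k=1: 0+5096+8·15·26=8216; k=2: 840+2366+8·7·26=4662; k=3: 1568+0+8·13·26=4272 → min 4272.
Optimal parenthesization: (((M1·M2)·M3)·M4) with cost 4272.

4272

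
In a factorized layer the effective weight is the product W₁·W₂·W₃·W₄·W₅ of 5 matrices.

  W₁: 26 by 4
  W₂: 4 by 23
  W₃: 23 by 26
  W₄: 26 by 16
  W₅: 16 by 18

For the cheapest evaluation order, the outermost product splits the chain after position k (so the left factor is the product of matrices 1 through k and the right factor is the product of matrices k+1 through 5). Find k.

Adjacent pairs: W₁W₂ = 26·4·23 = 2392; W₂W₃ = 4·23·26 = 2392; W₃W₄ = 23·26·16 = 9568; W₄W₅ = 26·16·18 = 7488.
Length 3: W₁..W₃: k=1: 0+2392+26·4·26=5096; k=2: 2392+0+26·23·26=17940 → min 5096 | W₂..W₄: k=2: 0+9568+4·23·16=11040; k=3: 2392+0+4·26·16=4056 → min 4056 | W₃..W₅: k=3: 0+7488+23·26·18=18252; k=4: 9568+0+23·16·18=16192 → min 16192.
Length 4: W₁..W₄: k=1: 0+4056+26·4·16=5720; k=2: 2392+9568+26·23·16=21528; k=3: 5096+0+26·26·16=15912 → min 5720 | W₂..W₅: k=2: 0+16192+4·23·18=17848; k=3: 2392+7488+4·26·18=11752; k=4: 4056+0+4·16·18=5208 → min 5208.
Top-level splits: k=1: (W₁..W₁)·(W₂..W₅) → 0+5208+26·4·18 = 7080; k=2: (W₁..W₂)·(W₃..W₅) → 2392+16192+26·23·18 = 29348; k=3: (W₁..W₃)·(W₄..W₅) → 5096+7488+26·26·18 = 24752; k=4: (W₁..W₄)·(W₅..W₅) → 5720+0+26·16·18 = 13208.
Best split is after W₁, i.e. k = 1.

1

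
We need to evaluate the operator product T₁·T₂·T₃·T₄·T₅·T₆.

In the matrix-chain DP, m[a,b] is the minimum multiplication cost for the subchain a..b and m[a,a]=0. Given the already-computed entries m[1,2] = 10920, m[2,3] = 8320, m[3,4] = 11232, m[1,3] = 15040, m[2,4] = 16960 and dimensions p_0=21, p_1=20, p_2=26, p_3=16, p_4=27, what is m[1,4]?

24112

m[1,4] = min over k∈[1,3] of m[1,k]+m[k+1,4]+p_{0}·p_k·p_{4}.
k=1: 0 + 16960 + 21·20·27 = 28300; k=2: 10920 + 11232 + 21·26·27 = 36894; k=3: 15040 + 0 + 21·16·27 = 24112.
Minimum: 24112 at k=3.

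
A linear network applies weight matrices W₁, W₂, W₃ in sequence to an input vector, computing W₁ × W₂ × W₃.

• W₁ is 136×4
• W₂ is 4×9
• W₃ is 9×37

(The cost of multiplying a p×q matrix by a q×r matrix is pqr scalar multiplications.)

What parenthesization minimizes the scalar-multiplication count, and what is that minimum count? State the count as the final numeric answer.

(W₁ × (W₂ × W₃)): cost 21460.
((W₁ × W₂) × W₃): cost 50184.
Optimal: (W₁ × (W₂ × W₃)) with cost 21460.

21460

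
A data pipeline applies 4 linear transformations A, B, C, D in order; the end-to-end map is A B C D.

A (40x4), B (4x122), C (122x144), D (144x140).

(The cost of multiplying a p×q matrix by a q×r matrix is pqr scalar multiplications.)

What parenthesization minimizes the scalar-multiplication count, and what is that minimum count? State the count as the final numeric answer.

173312

Adjacent pairs: AB = 40·4·122 = 19520; BC = 4·122·144 = 70272; CD = 122·144·140 = 2459520.
Length 3: A..C: k=1: 0+70272+40·4·144=93312; k=2: 19520+0+40·122·144=722240 → min 93312 | B..D: k=2: 0+2459520+4·122·140=2527840; k=3: 70272+0+4·144·140=150912 → min 150912.
Length 4: A..D: k=1: 0+150912+40·4·140=173312; k=2: 19520+2459520+40·122·140=3162240; k=3: 93312+0+40·144·140=899712 → min 173312.
Optimal parenthesization: (A ((B C) D)) with cost 173312.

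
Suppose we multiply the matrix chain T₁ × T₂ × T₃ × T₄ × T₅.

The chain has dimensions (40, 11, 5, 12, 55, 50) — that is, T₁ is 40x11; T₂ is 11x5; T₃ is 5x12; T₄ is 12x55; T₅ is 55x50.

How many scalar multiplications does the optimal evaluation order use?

Adjacent pairs: T₁T₂ = 40·11·5 = 2200; T₂T₃ = 11·5·12 = 660; T₃T₄ = 5·12·55 = 3300; T₄T₅ = 12·55·50 = 33000.
Length 3: T₁..T₃: k=1: 0+660+40·11·12=5940; k=2: 2200+0+40·5·12=4600 → min 4600 | T₂..T₄: k=2: 0+3300+11·5·55=6325; k=3: 660+0+11·12·55=7920 → min 6325 | T₃..T₅: k=3: 0+33000+5·12·50=36000; k=4: 3300+0+5·55·50=17050 → min 17050.
Length 4: T₁..T₄: k=1: 0+6325+40·11·55=30525; k=2: 2200+3300+40·5·55=16500; k=3: 4600+0+40·12·55=31000 → min 16500 | T₂..T₅: k=2: 0+17050+11·5·50=19800; k=3: 660+33000+11·12·50=40260; k=4: 6325+0+11·55·50=36575 → min 19800.
Length 5: T₁..T₅: k=1: 0+19800+40·11·50=41800; k=2: 2200+17050+40·5·50=29250; k=3: 4600+33000+40·12·50=61600; k=4: 16500+0+40·55·50=126500 → min 29250.
Optimal order: ((T₁ × T₂) × ((T₃ × T₄) × T₅)) with cost 29250.

29250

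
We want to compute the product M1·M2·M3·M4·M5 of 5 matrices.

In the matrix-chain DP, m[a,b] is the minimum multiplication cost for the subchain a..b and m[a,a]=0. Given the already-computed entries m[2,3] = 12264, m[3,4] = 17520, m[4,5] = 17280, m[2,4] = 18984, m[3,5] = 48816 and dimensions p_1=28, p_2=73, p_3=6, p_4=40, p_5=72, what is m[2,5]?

41640

m[2,5] = min over k∈[2,4] of m[2,k]+m[k+1,5]+p_{1}·p_k·p_{5}.
k=2: 0 + 48816 + 28·73·72 = 195984; k=3: 12264 + 17280 + 28·6·72 = 41640; k=4: 18984 + 0 + 28·40·72 = 99624.
Minimum: 41640 at k=3.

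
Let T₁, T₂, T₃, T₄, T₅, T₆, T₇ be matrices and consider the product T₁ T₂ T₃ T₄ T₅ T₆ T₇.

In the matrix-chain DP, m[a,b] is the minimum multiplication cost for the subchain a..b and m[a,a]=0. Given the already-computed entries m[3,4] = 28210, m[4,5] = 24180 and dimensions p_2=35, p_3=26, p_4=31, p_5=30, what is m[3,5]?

m[3,5] = min over k∈[3,4] of m[3,k]+m[k+1,5]+p_{2}·p_k·p_{5}.
k=3: 0 + 24180 + 35·26·30 = 51480; k=4: 28210 + 0 + 35·31·30 = 60760.
Minimum: 51480 at k=3.

51480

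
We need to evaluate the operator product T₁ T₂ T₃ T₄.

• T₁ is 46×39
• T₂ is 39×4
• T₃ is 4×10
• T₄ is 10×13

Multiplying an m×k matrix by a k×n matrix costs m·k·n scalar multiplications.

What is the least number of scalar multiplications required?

10088

Adjacent pairs: T₁T₂ = 46·39·4 = 7176; T₂T₃ = 39·4·10 = 1560; T₃T₄ = 4·10·13 = 520.
Length 3: T₁..T₃: k=1: 0+1560+46·39·10=19500; k=2: 7176+0+46·4·10=9016 → min 9016 | T₂..T₄: k=2: 0+520+39·4·13=2548; k=3: 1560+0+39·10·13=6630 → min 2548.
Length 4: T₁..T₄: k=1: 0+2548+46·39·13=25870; k=2: 7176+520+46·4·13=10088; k=3: 9016+0+46·10·13=14996 → min 10088.
Optimal order: ((T₁ T₂) (T₃ T₄)) with cost 10088.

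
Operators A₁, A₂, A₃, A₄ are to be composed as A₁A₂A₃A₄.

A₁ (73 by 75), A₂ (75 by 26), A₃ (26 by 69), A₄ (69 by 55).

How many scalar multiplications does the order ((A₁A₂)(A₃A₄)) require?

(A₁A₂): 73×75 by 75×26 → 73×26, cost 73·75·26 = 142350
(A₃A₄): 26×69 by 69×55 → 26×55, cost 26·69·55 = 98670
((A₁A₂)(A₃A₄)): 73×26 by 26×55 → 73×55, cost 73·26·55 = 104390; cumulative 345410
Total: 345410 scalar multiplications.

345410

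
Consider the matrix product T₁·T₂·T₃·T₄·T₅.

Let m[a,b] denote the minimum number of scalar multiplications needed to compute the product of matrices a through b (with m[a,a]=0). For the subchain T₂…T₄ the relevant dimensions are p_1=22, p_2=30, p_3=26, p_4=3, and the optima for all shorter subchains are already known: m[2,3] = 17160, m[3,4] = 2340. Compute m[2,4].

m[2,4] = min over k∈[2,3] of m[2,k]+m[k+1,4]+p_{1}·p_k·p_{4}.
k=2: 0 + 2340 + 22·30·3 = 4320; k=3: 17160 + 0 + 22·26·3 = 18876.
Minimum: 4320 at k=2.

4320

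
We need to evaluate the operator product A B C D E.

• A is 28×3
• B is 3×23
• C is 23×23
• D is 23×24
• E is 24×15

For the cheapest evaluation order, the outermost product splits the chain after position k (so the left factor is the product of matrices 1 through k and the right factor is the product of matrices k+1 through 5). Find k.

1

Adjacent pairs: AB = 28·3·23 = 1932; BC = 3·23·23 = 1587; CD = 23·23·24 = 12696; DE = 23·24·15 = 8280.
Length 3: A..C: k=1: 0+1587+28·3·23=3519; k=2: 1932+0+28·23·23=16744 → min 3519 | B..D: k=2: 0+12696+3·23·24=14352; k=3: 1587+0+3·23·24=3243 → min 3243 | C..E: k=3: 0+8280+23·23·15=16215; k=4: 12696+0+23·24·15=20976 → min 16215.
Length 4: A..D: k=1: 0+3243+28·3·24=5259; k=2: 1932+12696+28·23·24=30084; k=3: 3519+0+28·23·24=18975 → min 5259 | B..E: k=2: 0+16215+3·23·15=17250; k=3: 1587+8280+3·23·15=10902; k=4: 3243+0+3·24·15=4323 → min 4323.
Top-level splits: k=1: (A..A)·(B..E) → 0+4323+28·3·15 = 5583; k=2: (A..B)·(C..E) → 1932+16215+28·23·15 = 27807; k=3: (A..C)·(D..E) → 3519+8280+28·23·15 = 21459; k=4: (A..D)·(E..E) → 5259+0+28·24·15 = 15339.
Best split is after A, i.e. k = 1.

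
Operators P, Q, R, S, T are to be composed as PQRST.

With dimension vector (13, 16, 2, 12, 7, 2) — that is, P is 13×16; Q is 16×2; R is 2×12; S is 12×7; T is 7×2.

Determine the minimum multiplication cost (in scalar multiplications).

Adjacent pairs: PQ = 13·16·2 = 416; QR = 16·2·12 = 384; RS = 2·12·7 = 168; ST = 12·7·2 = 168.
Length 3: P..R: k=1: 0+384+13·16·12=2880; k=2: 416+0+13·2·12=728 → min 728 | Q..S: k=2: 0+168+16·2·7=392; k=3: 384+0+16·12·7=1728 → min 392 | R..T: k=3: 0+168+2·12·2=216; k=4: 168+0+2·7·2=196 → min 196.
Length 4: P..S: k=1: 0+392+13·16·7=1848; k=2: 416+168+13·2·7=766; k=3: 728+0+13·12·7=1820 → min 766 | Q..T: k=2: 0+196+16·2·2=260; k=3: 384+168+16·12·2=936; k=4: 392+0+16·7·2=616 → min 260.
Length 5: P..T: k=1: 0+260+13·16·2=676; k=2: 416+196+13·2·2=664; k=3: 728+168+13·12·2=1208; k=4: 766+0+13·7·2=948 → min 664.
Optimal order: ((PQ)((RS)T)) with cost 664.

664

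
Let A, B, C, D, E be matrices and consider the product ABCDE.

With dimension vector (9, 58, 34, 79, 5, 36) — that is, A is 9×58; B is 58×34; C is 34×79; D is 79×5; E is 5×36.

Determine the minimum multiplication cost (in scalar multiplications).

27520

Adjacent pairs: AB = 9·58·34 = 17748; BC = 58·34·79 = 155788; CD = 34·79·5 = 13430; DE = 79·5·36 = 14220.
Length 3: A..C: k=1: 0+155788+9·58·79=197026; k=2: 17748+0+9·34·79=41922 → min 41922 | B..D: k=2: 0+13430+58·34·5=23290; k=3: 155788+0+58·79·5=178698 → min 23290 | C..E: k=3: 0+14220+34·79·36=110916; k=4: 13430+0+34·5·36=19550 → min 19550.
Length 4: A..D: k=1: 0+23290+9·58·5=25900; k=2: 17748+13430+9·34·5=32708; k=3: 41922+0+9·79·5=45477 → min 25900 | B..E: k=2: 0+19550+58·34·36=90542; k=3: 155788+14220+58·79·36=334960; k=4: 23290+0+58·5·36=33730 → min 33730.
Length 5: A..E: k=1: 0+33730+9·58·36=52522; k=2: 17748+19550+9·34·36=48314; k=3: 41922+14220+9·79·36=81738; k=4: 25900+0+9·5·36=27520 → min 27520.
Optimal order: ((A(B(CD)))E) with cost 27520.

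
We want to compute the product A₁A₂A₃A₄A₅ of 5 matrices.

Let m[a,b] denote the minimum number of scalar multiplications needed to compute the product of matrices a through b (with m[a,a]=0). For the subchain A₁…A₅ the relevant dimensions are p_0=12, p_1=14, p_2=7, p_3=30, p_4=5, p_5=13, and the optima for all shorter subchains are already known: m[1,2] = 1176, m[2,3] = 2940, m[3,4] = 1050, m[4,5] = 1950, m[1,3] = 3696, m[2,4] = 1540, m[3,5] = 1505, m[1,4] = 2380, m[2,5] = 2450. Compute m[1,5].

3160

m[1,5] = min over k∈[1,4] of m[1,k]+m[k+1,5]+p_{0}·p_k·p_{5}.
k=1: 0 + 2450 + 12·14·13 = 4634; k=2: 1176 + 1505 + 12·7·13 = 3773; k=3: 3696 + 1950 + 12·30·13 = 10326; k=4: 2380 + 0 + 12·5·13 = 3160.
Minimum: 3160 at k=4.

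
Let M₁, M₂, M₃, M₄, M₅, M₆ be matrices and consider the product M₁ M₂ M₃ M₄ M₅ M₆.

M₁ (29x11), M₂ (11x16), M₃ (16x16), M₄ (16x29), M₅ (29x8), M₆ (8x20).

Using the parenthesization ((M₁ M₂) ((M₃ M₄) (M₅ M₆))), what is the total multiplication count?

(M₁ M₂): 29×11 by 11×16 → 29×16, cost 29·11·16 = 5104
(M₃ M₄): 16×16 by 16×29 → 16×29, cost 16·16·29 = 7424
(M₅ M₆): 29×8 by 8×20 → 29×20, cost 29·8·20 = 4640
((M₃ M₄) (M₅ M₆)): 16×29 by 29×20 → 16×20, cost 16·29·20 = 9280; cumulative 21344
((M₁ M₂) ((M₃ M₄) (M₅ M₆))): 29×16 by 16×20 → 29×20, cost 29·16·20 = 9280; cumulative 35728
Total: 35728 scalar multiplications.

35728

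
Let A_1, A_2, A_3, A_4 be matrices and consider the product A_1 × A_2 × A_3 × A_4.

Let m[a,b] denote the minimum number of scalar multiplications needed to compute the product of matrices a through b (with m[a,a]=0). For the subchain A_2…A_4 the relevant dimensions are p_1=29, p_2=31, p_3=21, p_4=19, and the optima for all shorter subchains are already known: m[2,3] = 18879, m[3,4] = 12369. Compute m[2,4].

29450

m[2,4] = min over k∈[2,3] of m[2,k]+m[k+1,4]+p_{1}·p_k·p_{4}.
k=2: 0 + 12369 + 29·31·19 = 29450; k=3: 18879 + 0 + 29·21·19 = 30450.
Minimum: 29450 at k=2.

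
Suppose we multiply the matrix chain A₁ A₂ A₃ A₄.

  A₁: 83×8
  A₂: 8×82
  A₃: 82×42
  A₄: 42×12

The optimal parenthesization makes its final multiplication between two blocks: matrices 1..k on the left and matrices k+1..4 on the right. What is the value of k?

1

Adjacent pairs: A₁A₂ = 83·8·82 = 54448; A₂A₃ = 8·82·42 = 27552; A₃A₄ = 82·42·12 = 41328.
Length 3: A₁..A₃: k=1: 0+27552+83·8·42=55440; k=2: 54448+0+83·82·42=340300 → min 55440 | A₂..A₄: k=2: 0+41328+8·82·12=49200; k=3: 27552+0+8·42·12=31584 → min 31584.
Top-level splits: k=1: (A₁..A₁)·(A₂..A₄) → 0+31584+83·8·12 = 39552; k=2: (A₁..A₂)·(A₃..A₄) → 54448+41328+83·82·12 = 177448; k=3: (A₁..A₃)·(A₄..A₄) → 55440+0+83·42·12 = 97272.
Best split is after A₁, i.e. k = 1.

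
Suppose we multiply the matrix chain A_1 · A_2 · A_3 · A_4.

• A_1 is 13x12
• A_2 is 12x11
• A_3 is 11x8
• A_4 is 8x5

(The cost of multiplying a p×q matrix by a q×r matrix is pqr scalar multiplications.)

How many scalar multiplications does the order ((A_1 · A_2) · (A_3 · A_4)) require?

(A_1 · A_2): 13×12 by 12×11 → 13×11, cost 13·12·11 = 1716
(A_3 · A_4): 11×8 by 8×5 → 11×5, cost 11·8·5 = 440
((A_1 · A_2) · (A_3 · A_4)): 13×11 by 11×5 → 13×5, cost 13·11·5 = 715; cumulative 2871
Total: 2871 scalar multiplications.

2871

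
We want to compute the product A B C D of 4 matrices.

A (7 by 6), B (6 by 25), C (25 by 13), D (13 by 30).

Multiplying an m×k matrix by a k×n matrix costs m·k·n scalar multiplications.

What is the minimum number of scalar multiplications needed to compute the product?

5226

Adjacent pairs: AB = 7·6·25 = 1050; BC = 6·25·13 = 1950; CD = 25·13·30 = 9750.
Length 3: A..C: k=1: 0+1950+7·6·13=2496; k=2: 1050+0+7·25·13=3325 → min 2496 | B..D: k=2: 0+9750+6·25·30=14250; k=3: 1950+0+6·13·30=4290 → min 4290.
Length 4: A..D: k=1: 0+4290+7·6·30=5550; k=2: 1050+9750+7·25·30=16050; k=3: 2496+0+7·13·30=5226 → min 5226.
Optimal order: ((A (B C)) D) with cost 5226.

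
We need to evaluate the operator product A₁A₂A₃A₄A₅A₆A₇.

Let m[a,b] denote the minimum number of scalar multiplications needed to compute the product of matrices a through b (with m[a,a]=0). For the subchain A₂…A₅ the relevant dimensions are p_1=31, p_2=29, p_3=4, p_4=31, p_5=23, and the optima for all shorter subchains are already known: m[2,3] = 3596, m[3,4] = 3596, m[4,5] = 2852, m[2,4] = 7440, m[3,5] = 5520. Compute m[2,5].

9300

m[2,5] = min over k∈[2,4] of m[2,k]+m[k+1,5]+p_{1}·p_k·p_{5}.
k=2: 0 + 5520 + 31·29·23 = 26197; k=3: 3596 + 2852 + 31·4·23 = 9300; k=4: 7440 + 0 + 31·31·23 = 29543.
Minimum: 9300 at k=3.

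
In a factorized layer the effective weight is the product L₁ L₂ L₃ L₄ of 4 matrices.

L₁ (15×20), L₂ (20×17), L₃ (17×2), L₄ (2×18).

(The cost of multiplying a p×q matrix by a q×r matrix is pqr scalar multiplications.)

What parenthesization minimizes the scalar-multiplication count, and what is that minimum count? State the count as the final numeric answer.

Adjacent pairs: L₁L₂ = 15·20·17 = 5100; L₂L₃ = 20·17·2 = 680; L₃L₄ = 17·2·18 = 612.
Length 3: L₁..L₃: k=1: 0+680+15·20·2=1280; k=2: 5100+0+15·17·2=5610 → min 1280 | L₂..L₄: k=2: 0+612+20·17·18=6732; k=3: 680+0+20·2·18=1400 → min 1400.
Length 4: L₁..L₄: k=1: 0+1400+15·20·18=6800; k=2: 5100+612+15·17·18=10302; k=3: 1280+0+15·2·18=1820 → min 1820.
Optimal parenthesization: ((L₁ (L₂ L₃)) L₄) with cost 1820.

1820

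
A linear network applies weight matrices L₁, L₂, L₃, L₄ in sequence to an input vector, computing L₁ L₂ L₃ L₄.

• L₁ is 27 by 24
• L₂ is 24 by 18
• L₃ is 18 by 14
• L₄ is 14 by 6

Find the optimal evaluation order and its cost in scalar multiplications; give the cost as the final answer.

Adjacent pairs: L₁L₂ = 27·24·18 = 11664; L₂L₃ = 24·18·14 = 6048; L₃L₄ = 18·14·6 = 1512.
Length 3: L₁..L₃: k=1: 0+6048+27·24·14=15120; k=2: 11664+0+27·18·14=18468 → min 15120 | L₂..L₄: k=2: 0+1512+24·18·6=4104; k=3: 6048+0+24·14·6=8064 → min 4104.
Length 4: L₁..L₄: k=1: 0+4104+27·24·6=7992; k=2: 11664+1512+27·18·6=16092; k=3: 15120+0+27·14·6=17388 → min 7992.
Optimal parenthesization: (L₁ (L₂ (L₃ L₄))) with cost 7992.

7992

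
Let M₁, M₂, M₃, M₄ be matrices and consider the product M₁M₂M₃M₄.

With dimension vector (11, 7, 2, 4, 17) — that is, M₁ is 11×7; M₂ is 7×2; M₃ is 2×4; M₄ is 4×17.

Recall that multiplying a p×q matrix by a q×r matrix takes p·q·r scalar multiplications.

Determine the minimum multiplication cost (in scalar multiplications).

664

Adjacent pairs: M₁M₂ = 11·7·2 = 154; M₂M₃ = 7·2·4 = 56; M₃M₄ = 2·4·17 = 136.
Length 3: M₁..M₃: k=1: 0+56+11·7·4=364; k=2: 154+0+11·2·4=242 → min 242 | M₂..M₄: k=2: 0+136+7·2·17=374; k=3: 56+0+7·4·17=532 → min 374.
Length 4: M₁..M₄: k=1: 0+374+11·7·17=1683; k=2: 154+136+11·2·17=664; k=3: 242+0+11·4·17=990 → min 664.
Optimal order: ((M₁M₂)(M₃M₄)) with cost 664.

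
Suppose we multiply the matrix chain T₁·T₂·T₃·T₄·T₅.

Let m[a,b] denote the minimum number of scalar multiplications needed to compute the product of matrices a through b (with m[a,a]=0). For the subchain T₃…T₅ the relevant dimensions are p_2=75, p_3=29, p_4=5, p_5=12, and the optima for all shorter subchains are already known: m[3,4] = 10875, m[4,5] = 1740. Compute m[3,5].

15375

m[3,5] = min over k∈[3,4] of m[3,k]+m[k+1,5]+p_{2}·p_k·p_{5}.
k=3: 0 + 1740 + 75·29·12 = 27840; k=4: 10875 + 0 + 75·5·12 = 15375.
Minimum: 15375 at k=4.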